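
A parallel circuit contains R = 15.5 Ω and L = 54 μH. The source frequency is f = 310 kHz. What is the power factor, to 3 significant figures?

ω = 2πf = 1.948e+06 rad/s
X_L = ωL = 105 Ω
Parallel: admittances add. Y = 1/R + 1/(jωL)
Y = (0.0645 − j0.00951) S
|Y| = 0.0652 S → |Z| = 1/|Y| = 15.3 Ω, ∠Z = −∠Y = 8.38°
cos φ = cos(8.38°) = 0.989

0.989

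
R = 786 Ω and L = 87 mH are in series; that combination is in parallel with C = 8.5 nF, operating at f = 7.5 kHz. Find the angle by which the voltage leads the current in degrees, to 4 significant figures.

-74.74°

ω = 2πf = 47120 rad/s
X_L = ωL = 4100 Ω
X_C = 1/(ωC) = 2497 Ω
Branch 1 (R+jX_L): Z₁ = 786.0 + j4100 Ω, |Z₁| = 4174 Ω
Branch 2 (−jX_C): Z₂ = −j2497 Ω
Parallel: Z = Z₁Z₂/(Z₁+Z₂), |Z| = 5837 Ω, ∠Z = -74.74°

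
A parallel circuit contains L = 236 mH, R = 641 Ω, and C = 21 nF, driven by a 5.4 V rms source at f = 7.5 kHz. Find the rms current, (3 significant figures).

9.72 mA

ω = 2πf = 47120 rad/s
X_L = ωL = 11100 Ω
X_C = 1/(ωC) = 1010 Ω
Parallel: admittances add. Y = 1/R + 1/(jωL) + jωC
Y = (0.00156 + j0.000900) S
|Y| = 0.00180 S → |Z| = 1/|Y| = 555 Ω, ∠Z = −∠Y = -30.0°
I = V/|Z| = 5.4/555 = 9.72 mA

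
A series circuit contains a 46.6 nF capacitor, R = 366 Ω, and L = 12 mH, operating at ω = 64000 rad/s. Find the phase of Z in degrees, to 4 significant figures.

X_L = ωL = 768.0 Ω
X_C = 1/(ωC) = 335.3 Ω
Net reactance X = X_L − X_C = 432.7 Ω
Z = 366.0 + j432.7 Ω
|Z| = √(366.0² + 432.7²) = 566.7 Ω
∠Z = arctan(432.7/366.0) = 49.77°

49.77°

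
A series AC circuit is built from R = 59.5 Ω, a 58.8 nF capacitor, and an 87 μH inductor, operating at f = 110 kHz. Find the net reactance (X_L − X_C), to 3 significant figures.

ω = 2πf = 691200 rad/s
X_L = ωL = 60.1 Ω
X_C = 1/(ωC) = 24.6 Ω
X = 60.1 − 24.6 = 35.5 Ω

35.5 Ω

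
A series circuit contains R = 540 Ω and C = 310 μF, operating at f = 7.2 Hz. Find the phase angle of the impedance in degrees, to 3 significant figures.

-7.52°

ω = 2πf = 45.24 rad/s
X_C = 1/(ωC) = 71.3 Ω
Z = 540 − j71.3 Ω
|Z| = √(540² + 71.3²) = 545 Ω
∠Z = arctan(-71.3/540) = -7.52°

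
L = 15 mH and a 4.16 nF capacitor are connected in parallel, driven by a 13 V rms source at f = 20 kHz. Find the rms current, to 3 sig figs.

ω = 2πf = 125700 rad/s
X_L = ωL = 1880 Ω
X_C = 1/(ωC) = 1910 Ω
Parallel: admittances add. Y = 1/(jωL) + jωC
Y = (0 − j7.76e-06) S
|Y| = 7.76e-06 S → |Z| = 1/|Y| = 129000 Ω, ∠Z = −∠Y = 90.0°
I = V/|Z| = 13/129000 = 101 μA

101 μA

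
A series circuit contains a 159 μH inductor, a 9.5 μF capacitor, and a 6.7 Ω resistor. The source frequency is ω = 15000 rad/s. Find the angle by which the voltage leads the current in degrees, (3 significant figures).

-34.7°

X_L = ωL = 2.38 Ω
X_C = 1/(ωC) = 7.02 Ω
Net reactance X = X_L − X_C = -4.63 Ω
Z = 6.70 − j4.63 Ω
|Z| = √(6.70² + 4.63²) = 8.15 Ω
∠Z = arctan(-4.63/6.70) = -34.7°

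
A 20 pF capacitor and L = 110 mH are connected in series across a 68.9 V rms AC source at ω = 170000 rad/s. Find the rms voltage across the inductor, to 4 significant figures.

4.678 V

X_L = ωL = 18700 Ω
X_C = 1/(ωC) = 294100 Ω
Net reactance X = X_L − X_C = -275400 Ω
Z = − j275400 Ω
|Z| = √(0² + 275400²) = 275400 Ω
I = V/|Z| = 250.2 μA
V_L = I·|Z_L| = 0.0002502 × 18700 = 4.678 V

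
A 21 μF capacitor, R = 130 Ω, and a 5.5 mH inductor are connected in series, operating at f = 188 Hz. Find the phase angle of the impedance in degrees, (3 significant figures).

-14.6°

ω = 2πf = 1181 rad/s
X_L = ωL = 6.50 Ω
X_C = 1/(ωC) = 40.3 Ω
Net reactance X = X_L − X_C = -33.8 Ω
Z = 130 − j33.8 Ω
|Z| = √(130² + 33.8²) = 134 Ω
∠Z = arctan(-33.8/130) = -14.6°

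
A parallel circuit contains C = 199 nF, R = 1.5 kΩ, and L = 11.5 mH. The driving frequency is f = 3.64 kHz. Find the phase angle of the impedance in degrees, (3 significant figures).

-48.3°

ω = 2πf = 22870 rad/s
X_L = ωL = 263 Ω
X_C = 1/(ωC) = 220 Ω
Parallel: admittances add. Y = 1/R + 1/(jωL) + jωC
Y = (0.000667 + j0.000749) S
|Y| = 0.00100 S → |Z| = 1/|Y| = 997 Ω, ∠Z = −∠Y = -48.3°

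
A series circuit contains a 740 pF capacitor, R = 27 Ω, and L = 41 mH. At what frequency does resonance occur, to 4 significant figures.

28.89 kHz

ω₀ = 1/√(LC) = 1/√(0.041 × 7.4e-10) = 181500 rad/s
f₀ = ω₀/(2π) = 28.89 kHz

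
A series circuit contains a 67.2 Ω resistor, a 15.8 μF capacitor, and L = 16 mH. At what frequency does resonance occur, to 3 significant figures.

317 Hz

ω₀ = 1/√(LC) = 1/√(0.016 × 1.58e-05) = 1989 rad/s
f₀ = ω₀/(2π) = 317 Hz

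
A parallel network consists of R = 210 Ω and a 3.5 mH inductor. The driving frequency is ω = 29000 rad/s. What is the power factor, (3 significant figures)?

X_L = ωL = 102 Ω
Parallel: admittances add. Y = 1/R + 1/(jωL)
Y = (0.00476 − j0.00985) S
|Y| = 0.0109 S → |Z| = 1/|Y| = 91.4 Ω, ∠Z = −∠Y = 64.2°
cos φ = cos(64.2°) = 0.435

0.435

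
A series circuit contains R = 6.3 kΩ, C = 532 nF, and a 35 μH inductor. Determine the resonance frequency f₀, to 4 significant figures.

ω₀ = 1/√(LC) = 1/√(3.5e-05 × 5.32e-07) = 231700 rad/s
f₀ = ω₀/(2π) = 36.88 kHz

36.88 kHz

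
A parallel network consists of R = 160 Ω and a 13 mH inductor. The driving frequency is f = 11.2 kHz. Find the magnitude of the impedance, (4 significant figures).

157.6 Ω

ω = 2πf = 70370 rad/s
X_L = ωL = 914.8 Ω
Parallel: admittances add. Y = 1/R + 1/(jωL)
Y = (0.006250 − j0.001093) S
|Y| = 0.006345 S → |Z| = 1/|Y| = 157.6 Ω, ∠Z = −∠Y = 9.920°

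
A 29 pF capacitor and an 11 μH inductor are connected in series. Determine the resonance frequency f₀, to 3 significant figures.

ω₀ = 1/√(LC) = 1/√(1.1e-05 × 2.9e-11) = 5.599e+07 rad/s
f₀ = ω₀/(2π) = 8.91 MHz

8.91 MHz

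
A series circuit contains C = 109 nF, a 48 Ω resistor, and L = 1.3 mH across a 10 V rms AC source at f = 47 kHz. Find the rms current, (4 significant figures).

28.08 mA

ω = 2πf = 295300 rad/s
X_L = ωL = 383.9 Ω
X_C = 1/(ωC) = 31.07 Ω
Net reactance X = X_L − X_C = 352.8 Ω
Z = 48.00 + j352.8 Ω
|Z| = √(48.00² + 352.8²) = 356.1 Ω
I = V/|Z| = 10/356.1 = 28.08 mA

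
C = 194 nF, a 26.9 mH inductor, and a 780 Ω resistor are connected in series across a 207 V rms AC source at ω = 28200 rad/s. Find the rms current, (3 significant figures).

214 mA

X_L = ωL = 759 Ω
X_C = 1/(ωC) = 183 Ω
Net reactance X = X_L − X_C = 576 Ω
Z = 780 + j576 Ω
|Z| = √(780² + 576²) = 970 Ω
I = V/|Z| = 207/970 = 214 mA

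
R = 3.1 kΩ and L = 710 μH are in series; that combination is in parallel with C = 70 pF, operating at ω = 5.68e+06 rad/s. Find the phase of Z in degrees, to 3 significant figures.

X_L = ωL = 4030 Ω
X_C = 1/(ωC) = 2520 Ω
Branch 1 (R+jX_L): Z₁ = 3100 + j4030 Ω, |Z₁| = 5090 Ω
Branch 2 (−jX_C): Z₂ = −j2520 Ω
Parallel: Z = Z₁Z₂/(Z₁+Z₂), |Z| = 3710 Ω, ∠Z = -63.6°

-63.6°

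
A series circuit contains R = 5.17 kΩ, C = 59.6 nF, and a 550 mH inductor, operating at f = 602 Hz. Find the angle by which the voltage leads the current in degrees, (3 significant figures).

ω = 2πf = 3782 rad/s
X_L = ωL = 2080 Ω
X_C = 1/(ωC) = 4440 Ω
Net reactance X = X_L − X_C = -2360 Ω
Z = 5170 − j2360 Ω
|Z| = √(5170² + 2360²) = 5680 Ω
∠Z = arctan(-2360/5170) = -24.5°

-24.5°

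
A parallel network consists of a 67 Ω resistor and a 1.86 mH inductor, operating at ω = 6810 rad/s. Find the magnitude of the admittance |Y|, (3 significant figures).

X_L = ωL = 12.7 Ω
Parallel: admittances add. Y = 1/R + 1/(jωL)
Y = (0.0149 − j0.0789) S
|Y| = 0.0803 S → |Z| = 1/|Y| = 12.4 Ω, ∠Z = −∠Y = 79.3°

80.3 mS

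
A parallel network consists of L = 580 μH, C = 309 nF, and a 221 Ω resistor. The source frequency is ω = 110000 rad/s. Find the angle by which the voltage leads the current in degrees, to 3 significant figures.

X_L = ωL = 63.8 Ω
X_C = 1/(ωC) = 29.4 Ω
Parallel: admittances add. Y = 1/R + 1/(jωL) + jωC
Y = (0.00452 + j0.0183) S
|Y| = 0.0189 S → |Z| = 1/|Y| = 53.0 Ω, ∠Z = −∠Y = -76.1°

-76.1°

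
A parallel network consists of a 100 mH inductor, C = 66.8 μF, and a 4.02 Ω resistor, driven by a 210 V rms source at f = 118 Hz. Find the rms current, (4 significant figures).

ω = 2πf = 741.4 rad/s
X_L = ωL = 74.14 Ω
X_C = 1/(ωC) = 20.19 Ω
Parallel: admittances add. Y = 1/R + 1/(jωL) + jωC
Y = (0.2488 + j0.03604) S
|Y| = 0.2514 S → |Z| = 1/|Y| = 3.978 Ω, ∠Z = −∠Y = -8.243°
I = V/|Z| = 210/3.978 = 52.78 A

52.78 A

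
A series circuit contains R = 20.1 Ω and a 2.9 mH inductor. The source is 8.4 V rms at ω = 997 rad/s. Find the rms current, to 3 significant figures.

X_L = ωL = 2.89 Ω
Z = 20.1 + j2.89 Ω
|Z| = √(20.1² + 2.89²) = 20.3 Ω
I = V/|Z| = 8.4/20.3 = 414 mA

414 mA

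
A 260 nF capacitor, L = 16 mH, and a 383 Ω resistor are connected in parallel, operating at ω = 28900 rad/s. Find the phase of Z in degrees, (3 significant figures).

-64.0°

X_L = ωL = 462 Ω
X_C = 1/(ωC) = 133 Ω
Parallel: admittances add. Y = 1/R + 1/(jωL) + jωC
Y = (0.00261 + j0.00535) S
|Y| = 0.00595 S → |Z| = 1/|Y| = 168 Ω, ∠Z = −∠Y = -64.0°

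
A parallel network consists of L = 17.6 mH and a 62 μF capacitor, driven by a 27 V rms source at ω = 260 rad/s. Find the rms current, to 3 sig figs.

X_L = ωL = 4.58 Ω
X_C = 1/(ωC) = 62.0 Ω
Parallel: admittances add. Y = 1/(jωL) + jωC
Y = (0 − j0.202) S
|Y| = 0.202 S → |Z| = 1/|Y| = 4.94 Ω, ∠Z = −∠Y = 90.0°
I = V/|Z| = 27/4.94 = 5.47 A

5.47 A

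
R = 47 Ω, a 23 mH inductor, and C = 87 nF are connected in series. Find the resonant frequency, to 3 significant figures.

ω₀ = 1/√(LC) = 1/√(0.023 × 8.7e-08) = 22360 rad/s
f₀ = ω₀/(2π) = 3.56 kHz

3.56 kHz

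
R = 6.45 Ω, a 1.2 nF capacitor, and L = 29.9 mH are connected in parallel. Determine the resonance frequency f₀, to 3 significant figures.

ω₀ = 1/√(LC) = 1/√(0.0299 × 1.2e-09) = 166900 rad/s
f₀ = ω₀/(2π) = 26.6 kHz

26.6 kHz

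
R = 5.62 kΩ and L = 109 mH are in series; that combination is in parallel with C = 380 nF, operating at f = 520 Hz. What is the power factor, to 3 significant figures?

ω = 2πf = 3267 rad/s
X_L = ωL = 356 Ω
X_C = 1/(ωC) = 805 Ω
Branch 1 (R+jX_L): Z₁ = 5620 + j356 Ω, |Z₁| = 5630 Ω
Branch 2 (−jX_C): Z₂ = −j805 Ω
Parallel: Z = Z₁Z₂/(Z₁+Z₂), |Z| = 804 Ω, ∠Z = -81.8°
cos φ = cos(-81.8°) = 0.143

0.143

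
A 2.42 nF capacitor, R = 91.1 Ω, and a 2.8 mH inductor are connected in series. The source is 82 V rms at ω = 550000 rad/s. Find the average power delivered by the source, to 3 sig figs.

972 mW

X_L = ωL = 1540 Ω
X_C = 1/(ωC) = 751 Ω
Net reactance X = X_L − X_C = 789 Ω
Z = 91.1 + j789 Ω
|Z| = √(91.1² + 789²) = 794 Ω
∠Z = arctan(789/91.1) = 83.4°
I = V/|Z| = 103 mA
P = VI cos φ = 82 × 0.103 × cos(83.4°) = 972 mW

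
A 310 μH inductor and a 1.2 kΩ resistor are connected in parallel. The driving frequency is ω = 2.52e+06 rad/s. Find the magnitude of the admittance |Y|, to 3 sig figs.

X_L = ωL = 781 Ω
Parallel: admittances add. Y = 1/R + 1/(jωL)
Y = (0.000833 − j0.00128) S
|Y| = 0.00153 S → |Z| = 1/|Y| = 655 Ω, ∠Z = −∠Y = 56.9°

1.53 mS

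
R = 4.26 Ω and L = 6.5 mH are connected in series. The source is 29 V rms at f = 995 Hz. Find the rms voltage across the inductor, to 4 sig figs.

28.84 V

ω = 2πf = 6252 rad/s
X_L = ωL = 40.64 Ω
Z = 4.260 + j40.64 Ω
|Z| = √(4.260² + 40.64²) = 40.86 Ω
I = V/|Z| = 709.8 mA
V_L = I·|Z_L| = 0.7098 × 40.64 = 28.84 V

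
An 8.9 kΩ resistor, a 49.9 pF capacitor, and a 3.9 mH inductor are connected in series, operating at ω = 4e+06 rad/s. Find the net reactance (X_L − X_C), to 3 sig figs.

X_L = ωL = 15600 Ω
X_C = 1/(ωC) = 5010 Ω
X = 15600 − 5010 = 10600 Ω

10600 Ω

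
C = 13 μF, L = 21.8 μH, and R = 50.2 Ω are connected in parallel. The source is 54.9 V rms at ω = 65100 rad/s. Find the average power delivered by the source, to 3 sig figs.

X_L = ωL = 1.42 Ω
X_C = 1/(ωC) = 1.18 Ω
Parallel: admittances add. Y = 1/R + 1/(jωL) + jωC
Y = (0.0199 + j0.142) S
|Y| = 0.143 S → |Z| = 1/|Y| = 6.99 Ω, ∠Z = −∠Y = -82.0°
I = V/|Z| = 7.85 A
P = VI cos φ = 54.9 × 7.85 × cos(-82.0°) = 60.0 W

60.0 W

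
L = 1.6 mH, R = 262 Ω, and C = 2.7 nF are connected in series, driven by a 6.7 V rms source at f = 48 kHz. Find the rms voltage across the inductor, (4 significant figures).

4.091 V

ω = 2πf = 301600 rad/s
X_L = ωL = 482.5 Ω
X_C = 1/(ωC) = 1228 Ω
Net reactance X = X_L − X_C = -745.5 Ω
Z = 262.0 − j745.5 Ω
|Z| = √(262.0² + 745.5²) = 790.2 Ω
I = V/|Z| = 8.479 mA
V_L = I·|Z_L| = 0.008479 × 482.5 = 4.091 V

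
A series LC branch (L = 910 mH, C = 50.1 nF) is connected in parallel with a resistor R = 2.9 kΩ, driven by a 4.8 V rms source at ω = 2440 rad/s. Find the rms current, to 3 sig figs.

1.84 mA

X_L = ωL = 2220 Ω
X_C = 1/(ωC) = 8180 Ω
Branch 1: Z₁ = R = 2900 Ω
Branch 2 (series LC): Z₂ = j(X_L − X_C) = −j5960 Ω
Parallel: Z = Z₁Z₂/(Z₁+Z₂), |Z| = 2610 Ω, ∠Z = -25.9°
I = V/|Z| = 4.8/2610 = 1.84 mA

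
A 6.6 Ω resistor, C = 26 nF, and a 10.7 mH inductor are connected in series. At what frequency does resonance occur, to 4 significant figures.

9.542 kHz

ω₀ = 1/√(LC) = 1/√(0.0107 × 2.6e-08) = 59950 rad/s
f₀ = ω₀/(2π) = 9.542 kHz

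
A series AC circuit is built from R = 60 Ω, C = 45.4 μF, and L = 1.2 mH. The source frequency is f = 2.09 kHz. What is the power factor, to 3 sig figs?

ω = 2πf = 13130 rad/s
X_L = ωL = 15.8 Ω
X_C = 1/(ωC) = 1.68 Ω
Net reactance X = X_L − X_C = 14.1 Ω
Z = 60.0 + j14.1 Ω
|Z| = √(60.0² + 14.1²) = 61.6 Ω
∠Z = arctan(14.1/60.0) = 13.2°
cos φ = cos(13.2°) = 0.974

0.974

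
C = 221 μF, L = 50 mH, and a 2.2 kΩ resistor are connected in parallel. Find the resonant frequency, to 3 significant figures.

ω₀ = 1/√(LC) = 1/√(0.05 × 0.000221) = 300.8 rad/s
f₀ = ω₀/(2π) = 47.9 Hz

47.9 Hz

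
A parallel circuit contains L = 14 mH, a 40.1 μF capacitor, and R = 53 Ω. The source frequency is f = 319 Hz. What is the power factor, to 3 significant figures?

0.389

ω = 2πf = 2004 rad/s
X_L = ωL = 28.1 Ω
X_C = 1/(ωC) = 12.4 Ω
Parallel: admittances add. Y = 1/R + 1/(jωL) + jωC
Y = (0.0189 + j0.0447) S
|Y| = 0.0486 S → |Z| = 1/|Y| = 20.6 Ω, ∠Z = −∠Y = -67.1°
cos φ = cos(-67.1°) = 0.389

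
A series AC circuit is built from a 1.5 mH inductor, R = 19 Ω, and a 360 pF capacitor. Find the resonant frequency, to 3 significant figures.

217 kHz

ω₀ = 1/√(LC) = 1/√(0.0015 × 3.6e-10) = 1.361e+06 rad/s
f₀ = ω₀/(2π) = 217 kHz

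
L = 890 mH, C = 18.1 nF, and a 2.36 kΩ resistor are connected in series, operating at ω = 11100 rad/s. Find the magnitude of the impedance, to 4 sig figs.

5440 Ω

X_L = ωL = 9879 Ω
X_C = 1/(ωC) = 4977 Ω
Net reactance X = X_L − X_C = 4902 Ω
Z = 2360 + j4902 Ω
|Z| = √(2360² + 4902²) = 5440 Ω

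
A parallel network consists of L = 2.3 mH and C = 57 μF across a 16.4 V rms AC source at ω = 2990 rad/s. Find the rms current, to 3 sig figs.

X_L = ωL = 6.88 Ω
X_C = 1/(ωC) = 5.87 Ω
Parallel: admittances add. Y = 1/(jωL) + jωC
Y = (0 + j0.0250) S
|Y| = 0.0250 S → |Z| = 1/|Y| = 40.0 Ω, ∠Z = −∠Y = -90.0°
I = V/|Z| = 16.4/40.0 = 410 mA

410 mA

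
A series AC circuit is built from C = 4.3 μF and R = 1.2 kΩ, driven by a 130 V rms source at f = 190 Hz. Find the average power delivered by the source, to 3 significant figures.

ω = 2πf = 1194 rad/s
X_C = 1/(ωC) = 195 Ω
Z = 1200 − j195 Ω
|Z| = √(1200² + 195²) = 1220 Ω
∠Z = arctan(-195/1200) = -9.22°
I = V/|Z| = 107 mA
P = VI cos φ = 130 × 0.107 × cos(-9.22°) = 13.7 W

13.7 W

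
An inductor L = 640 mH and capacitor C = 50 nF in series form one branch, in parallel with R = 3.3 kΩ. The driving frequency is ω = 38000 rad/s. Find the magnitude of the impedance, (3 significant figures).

3270 Ω

X_L = ωL = 24300 Ω
X_C = 1/(ωC) = 526 Ω
Branch 1: Z₁ = R = 3300 Ω
Branch 2 (series LC): Z₂ = j(X_L − X_C) = j23800 Ω
Parallel: Z = Z₁Z₂/(Z₁+Z₂), |Z| = 3270 Ω, ∠Z = 7.90°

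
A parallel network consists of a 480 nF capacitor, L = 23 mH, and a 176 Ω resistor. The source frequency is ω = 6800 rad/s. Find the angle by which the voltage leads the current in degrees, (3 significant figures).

X_L = ωL = 156 Ω
X_C = 1/(ωC) = 306 Ω
Parallel: admittances add. Y = 1/R + 1/(jωL) + jωC
Y = (0.00568 − j0.00313) S
|Y| = 0.00649 S → |Z| = 1/|Y| = 154 Ω, ∠Z = −∠Y = 28.8°

28.8°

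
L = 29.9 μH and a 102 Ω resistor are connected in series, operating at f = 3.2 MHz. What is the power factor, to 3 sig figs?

ω = 2πf = 2.011e+07 rad/s
X_L = ωL = 601 Ω
Z = 102 + j601 Ω
|Z| = √(102² + 601²) = 610 Ω
∠Z = arctan(601/102) = 80.4°
cos φ = cos(80.4°) = 0.167

0.167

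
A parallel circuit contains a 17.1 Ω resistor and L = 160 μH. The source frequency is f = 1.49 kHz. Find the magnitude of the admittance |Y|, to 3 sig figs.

670 mS

ω = 2πf = 9362 rad/s
X_L = ωL = 1.50 Ω
Parallel: admittances add. Y = 1/R + 1/(jωL)
Y = (0.0585 − j0.668) S
|Y| = 0.670 S → |Z| = 1/|Y| = 1.49 Ω, ∠Z = −∠Y = 85.0°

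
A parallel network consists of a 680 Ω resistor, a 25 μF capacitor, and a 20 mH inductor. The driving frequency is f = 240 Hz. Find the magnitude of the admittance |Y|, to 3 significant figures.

ω = 2πf = 1508 rad/s
X_L = ωL = 30.2 Ω
X_C = 1/(ωC) = 26.5 Ω
Parallel: admittances add. Y = 1/R + 1/(jωL) + jωC
Y = (0.00147 + j0.00454) S
|Y| = 0.00477 S → |Z| = 1/|Y| = 209 Ω, ∠Z = −∠Y = -72.1°

4.77 mS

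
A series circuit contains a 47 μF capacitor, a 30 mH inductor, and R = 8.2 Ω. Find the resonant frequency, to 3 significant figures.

ω₀ = 1/√(LC) = 1/√(0.03 × 4.7e-05) = 842.2 rad/s
f₀ = ω₀/(2π) = 134 Hz

134 Hz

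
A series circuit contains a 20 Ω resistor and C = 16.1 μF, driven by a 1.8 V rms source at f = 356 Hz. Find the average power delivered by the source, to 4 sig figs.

55.33 mW

ω = 2πf = 2237 rad/s
X_C = 1/(ωC) = 27.77 Ω
Z = 20.00 − j27.77 Ω
|Z| = √(20.00² + 27.77²) = 34.22 Ω
∠Z = arctan(-27.77/20.00) = -54.24°
I = V/|Z| = 52.60 mA
P = VI cos φ = 1.8 × 0.05260 × cos(-54.24°) = 55.33 mW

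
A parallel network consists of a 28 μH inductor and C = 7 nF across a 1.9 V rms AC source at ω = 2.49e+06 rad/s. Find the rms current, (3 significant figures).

5.87 mA

X_L = ωL = 69.7 Ω
X_C = 1/(ωC) = 57.4 Ω
Parallel: admittances add. Y = 1/(jωL) + jωC
Y = (0 + j0.00309) S
|Y| = 0.00309 S → |Z| = 1/|Y| = 324 Ω, ∠Z = −∠Y = -90.0°
I = V/|Z| = 1.9/324 = 5.87 mA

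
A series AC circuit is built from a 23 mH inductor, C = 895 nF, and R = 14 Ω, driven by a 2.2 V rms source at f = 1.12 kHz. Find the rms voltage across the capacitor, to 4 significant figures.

ω = 2πf = 7037 rad/s
X_L = ωL = 161.9 Ω
X_C = 1/(ωC) = 158.8 Ω
Net reactance X = X_L − X_C = 3.081 Ω
Z = 14.00 + j3.081 Ω
|Z| = √(14.00² + 3.081²) = 14.34 Ω
I = V/|Z| = 153.5 mA
V_C = I·|Z_C| = 0.1535 × 158.8 = 24.37 V

24.37 V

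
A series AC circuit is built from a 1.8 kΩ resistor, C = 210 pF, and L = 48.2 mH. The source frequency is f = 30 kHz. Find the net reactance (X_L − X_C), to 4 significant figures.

ω = 2πf = 188500 rad/s
X_L = ωL = 9085 Ω
X_C = 1/(ωC) = 25260 Ω
X = 9085 − 25260 = -16180 Ω

-16180 Ω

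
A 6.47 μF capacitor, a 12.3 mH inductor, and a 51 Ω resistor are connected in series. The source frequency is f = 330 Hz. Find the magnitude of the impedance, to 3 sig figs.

70.8 Ω

ω = 2πf = 2073 rad/s
X_L = ωL = 25.5 Ω
X_C = 1/(ωC) = 74.5 Ω
Net reactance X = X_L − X_C = -49.0 Ω
Z = 51.0 − j49.0 Ω
|Z| = √(51.0² + 49.0²) = 70.8 Ω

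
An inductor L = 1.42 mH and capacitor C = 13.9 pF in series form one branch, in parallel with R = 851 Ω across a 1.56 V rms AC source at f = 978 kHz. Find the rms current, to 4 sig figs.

1.906 mA

ω = 2πf = 6.145e+06 rad/s
X_L = ωL = 8726 Ω
X_C = 1/(ωC) = 11710 Ω
Branch 1: Z₁ = R = 851.0 Ω
Branch 2 (series LC): Z₂ = j(X_L − X_C) = −j2982 Ω
Parallel: Z = Z₁Z₂/(Z₁+Z₂), |Z| = 818.3 Ω, ∠Z = -15.93°
I = V/|Z| = 1.56/818.3 = 1.906 mA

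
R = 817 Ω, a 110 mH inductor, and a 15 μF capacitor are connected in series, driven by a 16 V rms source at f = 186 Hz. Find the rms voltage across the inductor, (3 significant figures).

2.51 V

ω = 2πf = 1169 rad/s
X_L = ωL = 129 Ω
X_C = 1/(ωC) = 57.0 Ω
Net reactance X = X_L − X_C = 71.5 Ω
Z = 817 + j71.5 Ω
|Z| = √(817² + 71.5²) = 820 Ω
I = V/|Z| = 19.5 mA
V_L = I·|Z_L| = 0.0195 × 129 = 2.51 V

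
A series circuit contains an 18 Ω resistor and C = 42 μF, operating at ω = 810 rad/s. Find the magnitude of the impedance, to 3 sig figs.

34.5 Ω

X_C = 1/(ωC) = 29.4 Ω
Z = 18.0 − j29.4 Ω
|Z| = √(18.0² + 29.4²) = 34.5 Ω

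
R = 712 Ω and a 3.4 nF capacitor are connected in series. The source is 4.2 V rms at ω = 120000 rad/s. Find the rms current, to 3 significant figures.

X_C = 1/(ωC) = 2450 Ω
Z = 712 − j2450 Ω
|Z| = √(712² + 2450²) = 2550 Ω
I = V/|Z| = 4.2/2550 = 1.65 mA

1.65 mA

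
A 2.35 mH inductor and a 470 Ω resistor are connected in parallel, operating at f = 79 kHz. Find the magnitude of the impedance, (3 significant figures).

436 Ω

ω = 2πf = 496400 rad/s
X_L = ωL = 1170 Ω
Parallel: admittances add. Y = 1/R + 1/(jωL)
Y = (0.00213 − j0.000857) S
|Y| = 0.00229 S → |Z| = 1/|Y| = 436 Ω, ∠Z = −∠Y = 21.9°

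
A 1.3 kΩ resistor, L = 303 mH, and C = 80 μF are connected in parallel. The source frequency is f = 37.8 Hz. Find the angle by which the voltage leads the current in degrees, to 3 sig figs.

ω = 2πf = 237.5 rad/s
X_L = ωL = 72.0 Ω
X_C = 1/(ωC) = 52.6 Ω
Parallel: admittances add. Y = 1/R + 1/(jωL) + jωC
Y = (0.000769 + j0.00510) S
|Y| = 0.00516 S → |Z| = 1/|Y| = 194 Ω, ∠Z = −∠Y = -81.4°

-81.4°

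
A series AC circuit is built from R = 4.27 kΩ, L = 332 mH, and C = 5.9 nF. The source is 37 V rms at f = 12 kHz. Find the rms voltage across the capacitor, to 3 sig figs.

3.59 V

ω = 2πf = 75400 rad/s
X_L = ωL = 25000 Ω
X_C = 1/(ωC) = 2250 Ω
Net reactance X = X_L − X_C = 22800 Ω
Z = 4270 + j22800 Ω
|Z| = √(4270² + 22800²) = 23200 Ω
I = V/|Z| = 1.60 mA
V_C = I·|Z_C| = 0.00160 × 2250 = 3.59 V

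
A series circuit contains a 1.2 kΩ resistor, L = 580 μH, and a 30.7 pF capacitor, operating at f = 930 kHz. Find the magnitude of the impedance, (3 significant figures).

ω = 2πf = 5.843e+06 rad/s
X_L = ωL = 3390 Ω
X_C = 1/(ωC) = 5570 Ω
Net reactance X = X_L − X_C = -2190 Ω
Z = 1200 − j2190 Ω
|Z| = √(1200² + 2190²) = 2490 Ω

2490 Ω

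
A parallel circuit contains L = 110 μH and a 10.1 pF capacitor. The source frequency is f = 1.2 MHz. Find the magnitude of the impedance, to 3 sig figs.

ω = 2πf = 7.54e+06 rad/s
X_L = ωL = 829 Ω
X_C = 1/(ωC) = 13100 Ω
Parallel: admittances add. Y = 1/(jωL) + jωC
Y = (0 − j0.00113) S
|Y| = 0.00113 S → |Z| = 1/|Y| = 885 Ω, ∠Z = −∠Y = 90.0°

885 Ω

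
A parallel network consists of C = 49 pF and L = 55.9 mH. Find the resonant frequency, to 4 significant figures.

ω₀ = 1/√(LC) = 1/√(0.0559 × 4.9e-11) = 604200 rad/s
f₀ = ω₀/(2π) = 96.16 kHz

96.16 kHz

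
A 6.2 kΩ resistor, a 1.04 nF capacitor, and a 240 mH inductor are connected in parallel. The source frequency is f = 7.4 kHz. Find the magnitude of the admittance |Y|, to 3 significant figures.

166 μS

ω = 2πf = 46500 rad/s
X_L = ωL = 11200 Ω
X_C = 1/(ωC) = 20700 Ω
Parallel: admittances add. Y = 1/R + 1/(jωL) + jωC
Y = (0.000161 − j4.13e-05) S
|Y| = 0.000166 S → |Z| = 1/|Y| = 6010 Ω, ∠Z = −∠Y = 14.3°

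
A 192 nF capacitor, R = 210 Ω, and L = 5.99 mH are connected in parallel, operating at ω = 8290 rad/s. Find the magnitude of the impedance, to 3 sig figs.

X_L = ωL = 49.7 Ω
X_C = 1/(ωC) = 628 Ω
Parallel: admittances add. Y = 1/R + 1/(jωL) + jωC
Y = (0.00476 − j0.0185) S
|Y| = 0.0191 S → |Z| = 1/|Y| = 52.2 Ω, ∠Z = −∠Y = 75.6°

52.2 Ω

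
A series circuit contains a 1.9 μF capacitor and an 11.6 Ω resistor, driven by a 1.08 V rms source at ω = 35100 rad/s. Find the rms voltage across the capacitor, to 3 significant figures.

0.854 V

X_C = 1/(ωC) = 15.0 Ω
Z = 11.6 − j15.0 Ω
|Z| = √(11.6² + 15.0²) = 19.0 Ω
I = V/|Z| = 57.0 mA
V_C = I·|Z_C| = 0.0570 × 15.0 = 0.854 V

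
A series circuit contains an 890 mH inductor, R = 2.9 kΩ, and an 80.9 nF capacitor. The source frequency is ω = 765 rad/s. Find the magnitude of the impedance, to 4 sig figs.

15750 Ω

X_L = ωL = 680.9 Ω
X_C = 1/(ωC) = 16160 Ω
Net reactance X = X_L − X_C = -15480 Ω
Z = 2900 − j15480 Ω
|Z| = √(2900² + 15480²) = 15750 Ω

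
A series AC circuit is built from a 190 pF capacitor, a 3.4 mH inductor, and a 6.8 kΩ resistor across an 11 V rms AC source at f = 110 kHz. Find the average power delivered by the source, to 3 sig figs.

ω = 2πf = 691200 rad/s
X_L = ωL = 2350 Ω
X_C = 1/(ωC) = 7620 Ω
Net reactance X = X_L − X_C = -5270 Ω
Z = 6800 − j5270 Ω
|Z| = √(6800² + 5270²) = 8600 Ω
∠Z = arctan(-5270/6800) = -37.8°
I = V/|Z| = 1.28 mA
P = VI cos φ = 11 × 0.00128 × cos(-37.8°) = 11.1 mW

11.1 mW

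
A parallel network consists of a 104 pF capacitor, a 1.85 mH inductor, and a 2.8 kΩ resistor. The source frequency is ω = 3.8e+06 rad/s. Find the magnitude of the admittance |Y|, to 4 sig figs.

437.6 μS

X_L = ωL = 7030 Ω
X_C = 1/(ωC) = 2530 Ω
Parallel: admittances add. Y = 1/R + 1/(jωL) + jωC
Y = (0.0003571 + j0.0002530) S
|Y| = 0.0004376 S → |Z| = 1/|Y| = 2285 Ω, ∠Z = −∠Y = -35.31°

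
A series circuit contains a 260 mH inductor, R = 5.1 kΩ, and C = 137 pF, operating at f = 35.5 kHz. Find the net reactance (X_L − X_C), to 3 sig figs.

25300 Ω

ω = 2πf = 223100 rad/s
X_L = ωL = 58000 Ω
X_C = 1/(ωC) = 32700 Ω
X = 58000 − 32700 = 25300 Ω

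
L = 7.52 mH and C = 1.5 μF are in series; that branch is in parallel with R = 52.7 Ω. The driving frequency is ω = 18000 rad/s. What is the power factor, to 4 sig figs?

0.8814

X_L = ωL = 135.4 Ω
X_C = 1/(ωC) = 37.04 Ω
Branch 1: Z₁ = R = 52.70 Ω
Branch 2 (series LC): Z₂ = j(X_L − X_C) = j98.32 Ω
Parallel: Z = Z₁Z₂/(Z₁+Z₂), |Z| = 46.45 Ω, ∠Z = 28.19°
cos φ = cos(28.19°) = 0.8814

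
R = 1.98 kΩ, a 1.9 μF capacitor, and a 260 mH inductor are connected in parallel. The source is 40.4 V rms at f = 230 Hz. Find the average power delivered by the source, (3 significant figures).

ω = 2πf = 1445 rad/s
X_L = ωL = 376 Ω
X_C = 1/(ωC) = 364 Ω
Parallel: admittances add. Y = 1/R + 1/(jωL) + jωC
Y = (0.000505 + j8.43e-05) S
|Y| = 0.000512 S → |Z| = 1/|Y| = 1950 Ω, ∠Z = −∠Y = -9.48°
I = V/|Z| = 20.7 mA
P = VI cos φ = 40.4 × 0.0207 × cos(-9.48°) = 824 mW

824 mW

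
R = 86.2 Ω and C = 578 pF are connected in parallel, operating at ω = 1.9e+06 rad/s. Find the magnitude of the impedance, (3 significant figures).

X_C = 1/(ωC) = 911 Ω
Parallel: admittances add. Y = 1/R + jωC
Y = (0.0116 + j0.00110) S
|Y| = 0.0117 S → |Z| = 1/|Y| = 85.8 Ω, ∠Z = −∠Y = -5.41°

85.8 Ω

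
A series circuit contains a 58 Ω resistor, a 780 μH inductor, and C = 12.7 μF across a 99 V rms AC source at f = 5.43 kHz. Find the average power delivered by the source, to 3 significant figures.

144 W

ω = 2πf = 34120 rad/s
X_L = ωL = 26.6 Ω
X_C = 1/(ωC) = 2.31 Ω
Net reactance X = X_L − X_C = 24.3 Ω
Z = 58.0 + j24.3 Ω
|Z| = √(58.0² + 24.3²) = 62.9 Ω
∠Z = arctan(24.3/58.0) = 22.7°
I = V/|Z| = 1.57 A
P = VI cos φ = 99 × 1.57 × cos(22.7°) = 144 W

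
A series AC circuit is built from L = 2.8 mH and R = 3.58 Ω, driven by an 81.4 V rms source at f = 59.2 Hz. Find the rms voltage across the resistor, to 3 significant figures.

78.2 V

ω = 2πf = 372.0 rad/s
X_L = ωL = 1.04 Ω
Z = 3.58 + j1.04 Ω
|Z| = √(3.58² + 1.04²) = 3.73 Ω
I = V/|Z| = 21.8 A
V_R = I·|Z_R| = 21.8 × 3.58 = 78.2 V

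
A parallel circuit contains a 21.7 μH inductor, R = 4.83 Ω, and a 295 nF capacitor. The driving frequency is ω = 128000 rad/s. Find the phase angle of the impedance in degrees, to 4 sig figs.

57.28°

X_L = ωL = 2.778 Ω
X_C = 1/(ωC) = 26.48 Ω
Parallel: admittances add. Y = 1/R + 1/(jωL) + jωC
Y = (0.2070 − j0.3223) S
|Y| = 0.3830 S → |Z| = 1/|Y| = 2.611 Ω, ∠Z = −∠Y = 57.28°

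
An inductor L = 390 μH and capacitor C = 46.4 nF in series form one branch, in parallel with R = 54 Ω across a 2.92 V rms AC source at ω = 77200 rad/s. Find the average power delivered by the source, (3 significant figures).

X_L = ωL = 30.1 Ω
X_C = 1/(ωC) = 279 Ω
Branch 1: Z₁ = R = 54.0 Ω
Branch 2 (series LC): Z₂ = j(X_L − X_C) = −j249 Ω
Parallel: Z = Z₁Z₂/(Z₁+Z₂), |Z| = 52.8 Ω, ∠Z = -12.2°
I = V/|Z| = 55.3 mA
P = VI cos φ = 2.92 × 0.0553 × cos(-12.2°) = 158 mW

158 mW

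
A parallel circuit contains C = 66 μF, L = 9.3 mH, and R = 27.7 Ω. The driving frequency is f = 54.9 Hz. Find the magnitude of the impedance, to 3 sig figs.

3.43 Ω

ω = 2πf = 344.9 rad/s
X_L = ωL = 3.21 Ω
X_C = 1/(ωC) = 43.9 Ω
Parallel: admittances add. Y = 1/R + 1/(jωL) + jωC
Y = (0.0361 − j0.289) S
|Y| = 0.291 S → |Z| = 1/|Y| = 3.43 Ω, ∠Z = −∠Y = 82.9°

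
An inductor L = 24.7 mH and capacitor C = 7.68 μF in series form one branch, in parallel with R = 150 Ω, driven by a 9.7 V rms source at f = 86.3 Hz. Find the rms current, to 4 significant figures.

77.54 mA

ω = 2πf = 542.2 rad/s
X_L = ωL = 13.39 Ω
X_C = 1/(ωC) = 240.1 Ω
Branch 1: Z₁ = R = 150.0 Ω
Branch 2 (series LC): Z₂ = j(X_L − X_C) = −j226.7 Ω
Parallel: Z = Z₁Z₂/(Z₁+Z₂), |Z| = 125.1 Ω, ∠Z = -33.49°
I = V/|Z| = 9.7/125.1 = 77.54 mA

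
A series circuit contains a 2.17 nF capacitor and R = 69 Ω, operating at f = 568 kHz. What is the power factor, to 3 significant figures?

ω = 2πf = 3.569e+06 rad/s
X_C = 1/(ωC) = 129 Ω
Z = 69.0 − j129 Ω
|Z| = √(69.0² + 129²) = 146 Ω
∠Z = arctan(-129/69.0) = -61.9°
cos φ = cos(-61.9°) = 0.471

0.471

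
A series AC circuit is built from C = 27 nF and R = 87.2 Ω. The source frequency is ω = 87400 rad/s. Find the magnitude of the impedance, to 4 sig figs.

432.6 Ω

X_C = 1/(ωC) = 423.8 Ω
Z = 87.20 − j423.8 Ω
|Z| = √(87.20² + 423.8²) = 432.6 Ω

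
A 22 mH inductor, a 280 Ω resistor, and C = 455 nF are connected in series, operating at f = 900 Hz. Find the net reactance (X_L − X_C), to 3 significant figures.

-264 Ω

ω = 2πf = 5655 rad/s
X_L = ωL = 124 Ω
X_C = 1/(ωC) = 389 Ω
X = 124 − 389 = -264 Ω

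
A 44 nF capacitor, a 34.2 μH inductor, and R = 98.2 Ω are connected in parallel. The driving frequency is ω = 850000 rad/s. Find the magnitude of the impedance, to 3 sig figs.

X_L = ωL = 29.1 Ω
X_C = 1/(ωC) = 26.7 Ω
Parallel: admittances add. Y = 1/R + 1/(jωL) + jωC
Y = (0.0102 + j0.00300) S
|Y| = 0.0106 S → |Z| = 1/|Y| = 94.2 Ω, ∠Z = −∠Y = -16.4°

94.2 Ω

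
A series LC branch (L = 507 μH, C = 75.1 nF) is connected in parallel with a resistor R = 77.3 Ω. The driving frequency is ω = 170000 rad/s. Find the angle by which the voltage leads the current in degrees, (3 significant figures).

84.2°

X_L = ωL = 86.2 Ω
X_C = 1/(ωC) = 78.3 Ω
Branch 1: Z₁ = R = 77.3 Ω
Branch 2 (series LC): Z₂ = j(X_L − X_C) = j7.86 Ω
Parallel: Z = Z₁Z₂/(Z₁+Z₂), |Z| = 7.82 Ω, ∠Z = 84.2°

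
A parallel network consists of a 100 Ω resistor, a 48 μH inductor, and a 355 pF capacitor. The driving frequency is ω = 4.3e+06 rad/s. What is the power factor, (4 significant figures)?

X_L = ωL = 206.4 Ω
X_C = 1/(ωC) = 655.1 Ω
Parallel: admittances add. Y = 1/R + 1/(jωL) + jωC
Y = (0.01000 − j0.003318) S
|Y| = 0.01054 S → |Z| = 1/|Y| = 94.91 Ω, ∠Z = −∠Y = 18.36°
cos φ = cos(18.36°) = 0.9491

0.9491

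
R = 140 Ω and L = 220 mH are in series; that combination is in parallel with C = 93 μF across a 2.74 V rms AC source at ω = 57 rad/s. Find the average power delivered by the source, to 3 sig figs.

53.2 mW

X_L = ωL = 12.5 Ω
X_C = 1/(ωC) = 189 Ω
Branch 1 (R+jX_L): Z₁ = 140 + j12.5 Ω, |Z₁| = 141 Ω
Branch 2 (−jX_C): Z₂ = −j189 Ω
Parallel: Z = Z₁Z₂/(Z₁+Z₂), |Z| = 118 Ω, ∠Z = -33.4°
I = V/|Z| = 23.2 mA
P = VI cos φ = 2.74 × 0.0232 × cos(-33.4°) = 53.2 mW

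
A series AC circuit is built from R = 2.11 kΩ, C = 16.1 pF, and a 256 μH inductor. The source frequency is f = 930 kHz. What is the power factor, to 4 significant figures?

ω = 2πf = 5.843e+06 rad/s
X_L = ωL = 1496 Ω
X_C = 1/(ωC) = 10630 Ω
Net reactance X = X_L − X_C = -9134 Ω
Z = 2110 − j9134 Ω
|Z| = √(2110² + 9134²) = 9374 Ω
∠Z = arctan(-9134/2110) = -76.99°
cos φ = cos(-76.99°) = 0.2251

0.2251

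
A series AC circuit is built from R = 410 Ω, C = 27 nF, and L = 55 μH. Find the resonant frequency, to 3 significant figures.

131 kHz

ω₀ = 1/√(LC) = 1/√(5.5e-05 × 2.7e-08) = 820600 rad/s
f₀ = ω₀/(2π) = 131 kHz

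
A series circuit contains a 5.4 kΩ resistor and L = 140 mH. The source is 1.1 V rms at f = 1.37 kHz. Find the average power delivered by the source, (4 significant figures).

213.4 μW

ω = 2πf = 8608 rad/s
X_L = ωL = 1205 Ω
Z = 5400 + j1205 Ω
|Z| = √(5400² + 1205²) = 5533 Ω
∠Z = arctan(1205/5400) = 12.58°
I = V/|Z| = 198.8 μA
P = VI cos φ = 1.1 × 0.0001988 × cos(12.58°) = 213.4 μW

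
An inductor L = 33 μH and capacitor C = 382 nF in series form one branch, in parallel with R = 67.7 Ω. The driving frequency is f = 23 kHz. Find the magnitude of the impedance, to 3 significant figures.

13.1 Ω

ω = 2πf = 144500 rad/s
X_L = ωL = 4.77 Ω
X_C = 1/(ωC) = 18.1 Ω
Branch 1: Z₁ = R = 67.7 Ω
Branch 2 (series LC): Z₂ = j(X_L − X_C) = −j13.3 Ω
Parallel: Z = Z₁Z₂/(Z₁+Z₂), |Z| = 13.1 Ω, ∠Z = -78.8°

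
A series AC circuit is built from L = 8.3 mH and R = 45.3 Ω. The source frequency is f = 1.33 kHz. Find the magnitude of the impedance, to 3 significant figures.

82.8 Ω

ω = 2πf = 8357 rad/s
X_L = ωL = 69.4 Ω
Z = 45.3 + j69.4 Ω
|Z| = √(45.3² + 69.4²) = 82.8 Ω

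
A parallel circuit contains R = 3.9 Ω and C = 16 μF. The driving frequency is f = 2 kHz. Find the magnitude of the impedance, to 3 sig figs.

ω = 2πf = 12570 rad/s
X_C = 1/(ωC) = 4.97 Ω
Parallel: admittances add. Y = 1/R + jωC
Y = (0.256 + j0.201) S
|Y| = 0.326 S → |Z| = 1/|Y| = 3.07 Ω, ∠Z = −∠Y = -38.1°

3.07 Ω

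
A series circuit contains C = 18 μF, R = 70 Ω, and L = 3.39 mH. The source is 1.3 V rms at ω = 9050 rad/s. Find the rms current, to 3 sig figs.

X_L = ωL = 30.7 Ω
X_C = 1/(ωC) = 6.14 Ω
Net reactance X = X_L − X_C = 24.5 Ω
Z = 70.0 + j24.5 Ω
|Z| = √(70.0² + 24.5²) = 74.2 Ω
I = V/|Z| = 1.3/74.2 = 17.5 mA

17.5 mA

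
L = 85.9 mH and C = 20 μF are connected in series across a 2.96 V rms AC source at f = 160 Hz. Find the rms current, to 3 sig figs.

80.8 mA

ω = 2πf = 1005 rad/s
X_L = ωL = 86.4 Ω
X_C = 1/(ωC) = 49.7 Ω
Net reactance X = X_L − X_C = 36.6 Ω
Z = j36.6 Ω
|Z| = √(0² + 36.6²) = 36.6 Ω
I = V/|Z| = 2.96/36.6 = 80.8 mA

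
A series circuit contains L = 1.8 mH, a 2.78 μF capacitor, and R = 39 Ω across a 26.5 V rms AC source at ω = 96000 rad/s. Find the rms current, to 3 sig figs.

X_L = ωL = 173 Ω
X_C = 1/(ωC) = 3.75 Ω
Net reactance X = X_L − X_C = 169 Ω
Z = 39.0 + j169 Ω
|Z| = √(39.0² + 169²) = 173 Ω
I = V/|Z| = 26.5/173 = 153 mA

153 mA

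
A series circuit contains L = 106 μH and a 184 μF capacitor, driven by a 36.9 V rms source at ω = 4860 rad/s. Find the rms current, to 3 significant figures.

61.2 A

X_L = ωL = 0.515 Ω
X_C = 1/(ωC) = 1.12 Ω
Net reactance X = X_L − X_C = -0.603 Ω
Z = − j0.603 Ω
|Z| = √(0² + 0.603²) = 0.603 Ω
I = V/|Z| = 36.9/0.603 = 61.2 A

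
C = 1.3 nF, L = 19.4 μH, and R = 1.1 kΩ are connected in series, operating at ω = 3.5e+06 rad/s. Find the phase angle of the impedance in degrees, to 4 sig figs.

-7.861°

X_L = ωL = 67.90 Ω
X_C = 1/(ωC) = 219.8 Ω
Net reactance X = X_L − X_C = -151.9 Ω
Z = 1100 − j151.9 Ω
|Z| = √(1100² + 151.9²) = 1110 Ω
∠Z = arctan(-151.9/1100) = -7.861°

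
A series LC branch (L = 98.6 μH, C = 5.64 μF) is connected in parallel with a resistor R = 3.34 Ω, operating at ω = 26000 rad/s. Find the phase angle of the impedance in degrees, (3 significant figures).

-38.1°

X_L = ωL = 2.56 Ω
X_C = 1/(ωC) = 6.82 Ω
Branch 1: Z₁ = R = 3.34 Ω
Branch 2 (series LC): Z₂ = j(X_L − X_C) = −j4.26 Ω
Parallel: Z = Z₁Z₂/(Z₁+Z₂), |Z| = 2.63 Ω, ∠Z = -38.1°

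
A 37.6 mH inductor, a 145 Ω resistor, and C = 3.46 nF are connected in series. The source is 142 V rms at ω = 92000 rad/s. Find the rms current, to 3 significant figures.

X_L = ωL = 3460 Ω
X_C = 1/(ωC) = 3140 Ω
Net reactance X = X_L − X_C = 318 Ω
Z = 145 + j318 Ω
|Z| = √(145² + 318²) = 349 Ω
I = V/|Z| = 142/349 = 407 mA

407 mA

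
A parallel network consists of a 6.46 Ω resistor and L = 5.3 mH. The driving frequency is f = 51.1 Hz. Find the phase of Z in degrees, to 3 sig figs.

ω = 2πf = 321.1 rad/s
X_L = ωL = 1.70 Ω
Parallel: admittances add. Y = 1/R + 1/(jωL)
Y = (0.155 − j0.588) S
|Y| = 0.608 S → |Z| = 1/|Y| = 1.65 Ω, ∠Z = −∠Y = 75.2°

75.2°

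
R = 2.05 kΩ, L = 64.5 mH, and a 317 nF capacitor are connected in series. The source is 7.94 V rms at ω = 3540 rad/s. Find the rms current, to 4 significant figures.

3.685 mA

X_L = ωL = 228.3 Ω
X_C = 1/(ωC) = 891.1 Ω
Net reactance X = X_L − X_C = -662.8 Ω
Z = 2050 − j662.8 Ω
|Z| = √(2050² + 662.8²) = 2154 Ω
I = V/|Z| = 7.94/2154 = 3.685 mA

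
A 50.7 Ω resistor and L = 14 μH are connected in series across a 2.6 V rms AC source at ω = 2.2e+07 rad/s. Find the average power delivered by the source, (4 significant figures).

X_L = ωL = 308.0 Ω
Z = 50.70 + j308.0 Ω
|Z| = √(50.70² + 308.0²) = 312.1 Ω
∠Z = arctan(308.0/50.70) = 80.65°
I = V/|Z| = 8.329 mA
P = VI cos φ = 2.6 × 0.008329 × cos(80.65°) = 3.518 mW

3.518 mW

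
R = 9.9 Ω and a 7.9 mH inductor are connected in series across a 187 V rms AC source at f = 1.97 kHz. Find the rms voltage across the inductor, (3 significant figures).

186 V

ω = 2πf = 12380 rad/s
X_L = ωL = 97.8 Ω
Z = 9.90 + j97.8 Ω
|Z| = √(9.90² + 97.8²) = 98.3 Ω
I = V/|Z| = 1.90 A
V_L = I·|Z_L| = 1.90 × 97.8 = 186 V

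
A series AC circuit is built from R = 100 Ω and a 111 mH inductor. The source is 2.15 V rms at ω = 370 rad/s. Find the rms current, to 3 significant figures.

X_L = ωL = 41.1 Ω
Z = 100 + j41.1 Ω
|Z| = √(100² + 41.1²) = 108 Ω
I = V/|Z| = 2.15/108 = 19.9 mA

19.9 mA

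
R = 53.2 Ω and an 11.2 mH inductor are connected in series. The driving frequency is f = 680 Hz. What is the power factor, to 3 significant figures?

0.743

ω = 2πf = 4273 rad/s
X_L = ωL = 47.9 Ω
Z = 53.2 + j47.9 Ω
|Z| = √(53.2² + 47.9²) = 71.6 Ω
∠Z = arctan(47.9/53.2) = 42.0°
cos φ = cos(42.0°) = 0.743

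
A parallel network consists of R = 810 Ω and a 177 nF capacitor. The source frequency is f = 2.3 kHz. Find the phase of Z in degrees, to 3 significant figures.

ω = 2πf = 14450 rad/s
X_C = 1/(ωC) = 391 Ω
Parallel: admittances add. Y = 1/R + jωC
Y = (0.00123 + j0.00256) S
|Y| = 0.00284 S → |Z| = 1/|Y| = 352 Ω, ∠Z = −∠Y = -64.2°

-64.2°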